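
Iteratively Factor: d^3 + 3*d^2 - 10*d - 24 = (d + 4)*(d^2 - d - 6) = (d + 2)*(d + 4)*(d - 3)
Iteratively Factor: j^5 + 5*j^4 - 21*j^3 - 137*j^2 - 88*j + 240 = (j - 1)*(j^4 + 6*j^3 - 15*j^2 - 152*j - 240) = (j - 1)*(j + 4)*(j^3 + 2*j^2 - 23*j - 60) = (j - 1)*(j + 3)*(j + 4)*(j^2 - j - 20) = (j - 1)*(j + 3)*(j + 4)^2*(j - 5)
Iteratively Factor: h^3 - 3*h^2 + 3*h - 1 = (h - 1)*(h^2 - 2*h + 1) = (h - 1)^2*(h - 1)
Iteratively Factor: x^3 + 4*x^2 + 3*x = (x + 1)*(x^2 + 3*x) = x*(x + 1)*(x + 3)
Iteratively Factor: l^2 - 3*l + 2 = (l - 2)*(l - 1)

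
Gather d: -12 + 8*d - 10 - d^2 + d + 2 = -d^2 + 9*d - 20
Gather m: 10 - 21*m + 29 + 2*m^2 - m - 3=2*m^2 - 22*m + 36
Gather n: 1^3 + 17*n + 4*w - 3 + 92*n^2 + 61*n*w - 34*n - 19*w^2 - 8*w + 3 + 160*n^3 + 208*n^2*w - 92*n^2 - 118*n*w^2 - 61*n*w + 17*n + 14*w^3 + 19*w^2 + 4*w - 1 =160*n^3 + 208*n^2*w - 118*n*w^2 + 14*w^3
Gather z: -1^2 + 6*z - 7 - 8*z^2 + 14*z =-8*z^2 + 20*z - 8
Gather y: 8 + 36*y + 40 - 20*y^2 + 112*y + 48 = -20*y^2 + 148*y + 96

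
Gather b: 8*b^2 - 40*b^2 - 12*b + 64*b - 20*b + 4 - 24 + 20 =-32*b^2 + 32*b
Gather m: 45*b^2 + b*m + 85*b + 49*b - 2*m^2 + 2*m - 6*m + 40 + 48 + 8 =45*b^2 + 134*b - 2*m^2 + m*(b - 4) + 96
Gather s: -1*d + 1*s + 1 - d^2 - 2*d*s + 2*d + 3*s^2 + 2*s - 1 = -d^2 + d + 3*s^2 + s*(3 - 2*d)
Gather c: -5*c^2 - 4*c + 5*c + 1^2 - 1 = -5*c^2 + c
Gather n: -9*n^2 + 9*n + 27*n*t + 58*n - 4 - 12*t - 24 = -9*n^2 + n*(27*t + 67) - 12*t - 28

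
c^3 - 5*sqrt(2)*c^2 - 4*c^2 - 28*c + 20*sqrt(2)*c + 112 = (c - 4)*(c - 7*sqrt(2))*(c + 2*sqrt(2))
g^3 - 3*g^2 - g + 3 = (g - 3)*(g - 1)*(g + 1)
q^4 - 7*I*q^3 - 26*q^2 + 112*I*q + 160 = (q - 4)*(q + 4)*(q - 5*I)*(q - 2*I)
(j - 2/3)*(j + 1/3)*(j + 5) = j^3 + 14*j^2/3 - 17*j/9 - 10/9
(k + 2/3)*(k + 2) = k^2 + 8*k/3 + 4/3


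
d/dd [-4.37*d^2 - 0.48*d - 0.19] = -8.74*d - 0.48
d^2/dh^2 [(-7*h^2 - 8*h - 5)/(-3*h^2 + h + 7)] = 2*(93*h^3 + 576*h^2 + 459*h + 397)/(27*h^6 - 27*h^5 - 180*h^4 + 125*h^3 + 420*h^2 - 147*h - 343)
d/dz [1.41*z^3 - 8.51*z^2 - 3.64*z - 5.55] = 4.23*z^2 - 17.02*z - 3.64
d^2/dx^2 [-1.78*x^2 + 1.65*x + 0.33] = -3.56000000000000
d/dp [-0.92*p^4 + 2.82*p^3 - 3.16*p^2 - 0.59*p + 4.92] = -3.68*p^3 + 8.46*p^2 - 6.32*p - 0.59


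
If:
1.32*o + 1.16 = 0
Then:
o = -0.88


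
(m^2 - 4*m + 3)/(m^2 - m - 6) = (m - 1)/(m + 2)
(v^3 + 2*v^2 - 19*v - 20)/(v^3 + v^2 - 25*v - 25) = (v - 4)/(v - 5)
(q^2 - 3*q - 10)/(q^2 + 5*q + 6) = (q - 5)/(q + 3)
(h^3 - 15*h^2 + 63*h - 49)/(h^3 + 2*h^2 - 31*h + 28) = (h^2 - 14*h + 49)/(h^2 + 3*h - 28)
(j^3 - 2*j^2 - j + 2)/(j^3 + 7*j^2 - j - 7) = (j - 2)/(j + 7)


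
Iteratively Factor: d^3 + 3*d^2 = (d + 3)*(d^2) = d*(d + 3)*(d)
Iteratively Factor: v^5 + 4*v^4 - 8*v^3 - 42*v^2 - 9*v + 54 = (v + 3)*(v^4 + v^3 - 11*v^2 - 9*v + 18) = (v - 1)*(v + 3)*(v^3 + 2*v^2 - 9*v - 18) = (v - 1)*(v + 2)*(v + 3)*(v^2 - 9) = (v - 1)*(v + 2)*(v + 3)^2*(v - 3)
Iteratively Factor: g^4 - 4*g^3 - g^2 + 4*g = (g - 4)*(g^3 - g) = (g - 4)*(g - 1)*(g^2 + g) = g*(g - 4)*(g - 1)*(g + 1)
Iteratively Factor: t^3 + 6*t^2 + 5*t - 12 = (t + 3)*(t^2 + 3*t - 4) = (t + 3)*(t + 4)*(t - 1)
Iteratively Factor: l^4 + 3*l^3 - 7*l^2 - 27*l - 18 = (l + 2)*(l^3 + l^2 - 9*l - 9) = (l + 1)*(l + 2)*(l^2 - 9) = (l + 1)*(l + 2)*(l + 3)*(l - 3)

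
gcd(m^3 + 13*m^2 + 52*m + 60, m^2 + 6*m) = m + 6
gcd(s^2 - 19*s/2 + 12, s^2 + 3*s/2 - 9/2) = s - 3/2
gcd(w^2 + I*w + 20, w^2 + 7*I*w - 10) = w + 5*I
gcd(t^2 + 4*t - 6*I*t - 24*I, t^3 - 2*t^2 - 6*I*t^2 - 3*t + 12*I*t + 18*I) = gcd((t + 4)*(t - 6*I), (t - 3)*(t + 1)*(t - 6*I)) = t - 6*I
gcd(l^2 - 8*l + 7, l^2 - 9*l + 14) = l - 7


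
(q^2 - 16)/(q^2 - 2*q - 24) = (q - 4)/(q - 6)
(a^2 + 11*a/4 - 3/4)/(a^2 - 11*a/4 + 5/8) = 2*(a + 3)/(2*a - 5)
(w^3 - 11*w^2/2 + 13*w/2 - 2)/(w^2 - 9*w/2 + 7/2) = (2*w^2 - 9*w + 4)/(2*w - 7)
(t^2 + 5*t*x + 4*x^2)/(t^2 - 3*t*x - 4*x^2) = (-t - 4*x)/(-t + 4*x)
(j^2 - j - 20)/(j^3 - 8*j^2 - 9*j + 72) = (j^2 - j - 20)/(j^3 - 8*j^2 - 9*j + 72)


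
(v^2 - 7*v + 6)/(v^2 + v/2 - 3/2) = 2*(v - 6)/(2*v + 3)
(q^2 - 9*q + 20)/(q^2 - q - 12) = (q - 5)/(q + 3)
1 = 1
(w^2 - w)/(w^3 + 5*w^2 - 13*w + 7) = w/(w^2 + 6*w - 7)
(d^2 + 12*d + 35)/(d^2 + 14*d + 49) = (d + 5)/(d + 7)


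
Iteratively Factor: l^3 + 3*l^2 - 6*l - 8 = (l + 4)*(l^2 - l - 2) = (l - 2)*(l + 4)*(l + 1)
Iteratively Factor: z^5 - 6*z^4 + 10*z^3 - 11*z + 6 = (z - 1)*(z^4 - 5*z^3 + 5*z^2 + 5*z - 6) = (z - 3)*(z - 1)*(z^3 - 2*z^2 - z + 2) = (z - 3)*(z - 2)*(z - 1)*(z^2 - 1) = (z - 3)*(z - 2)*(z - 1)^2*(z + 1)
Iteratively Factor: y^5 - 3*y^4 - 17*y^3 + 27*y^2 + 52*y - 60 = (y - 1)*(y^4 - 2*y^3 - 19*y^2 + 8*y + 60) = (y - 5)*(y - 1)*(y^3 + 3*y^2 - 4*y - 12) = (y - 5)*(y - 1)*(y + 2)*(y^2 + y - 6) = (y - 5)*(y - 1)*(y + 2)*(y + 3)*(y - 2)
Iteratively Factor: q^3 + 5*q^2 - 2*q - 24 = (q + 3)*(q^2 + 2*q - 8) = (q - 2)*(q + 3)*(q + 4)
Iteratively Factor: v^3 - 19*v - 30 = (v + 3)*(v^2 - 3*v - 10) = (v - 5)*(v + 3)*(v + 2)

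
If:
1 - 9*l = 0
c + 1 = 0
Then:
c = -1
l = 1/9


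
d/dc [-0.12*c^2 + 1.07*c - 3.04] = 1.07 - 0.24*c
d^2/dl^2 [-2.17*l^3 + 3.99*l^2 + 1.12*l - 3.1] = 7.98 - 13.02*l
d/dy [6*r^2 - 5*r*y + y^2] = -5*r + 2*y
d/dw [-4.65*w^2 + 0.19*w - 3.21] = 0.19 - 9.3*w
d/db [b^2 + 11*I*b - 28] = 2*b + 11*I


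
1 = 1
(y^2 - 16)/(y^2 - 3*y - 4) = (y + 4)/(y + 1)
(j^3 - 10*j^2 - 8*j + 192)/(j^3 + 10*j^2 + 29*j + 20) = (j^2 - 14*j + 48)/(j^2 + 6*j + 5)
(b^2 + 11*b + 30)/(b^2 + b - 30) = (b + 5)/(b - 5)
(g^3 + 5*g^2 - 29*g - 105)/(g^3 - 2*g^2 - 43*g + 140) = (g + 3)/(g - 4)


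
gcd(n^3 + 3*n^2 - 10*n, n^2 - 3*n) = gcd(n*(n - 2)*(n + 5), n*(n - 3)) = n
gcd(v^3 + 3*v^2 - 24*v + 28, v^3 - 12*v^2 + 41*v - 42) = v - 2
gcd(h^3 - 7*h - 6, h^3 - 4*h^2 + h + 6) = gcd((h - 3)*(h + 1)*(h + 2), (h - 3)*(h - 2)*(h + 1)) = h^2 - 2*h - 3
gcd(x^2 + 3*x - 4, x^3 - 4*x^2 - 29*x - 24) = 1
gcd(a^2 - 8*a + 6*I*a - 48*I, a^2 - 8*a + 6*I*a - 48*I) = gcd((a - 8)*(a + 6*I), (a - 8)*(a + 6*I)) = a^2 + a*(-8 + 6*I) - 48*I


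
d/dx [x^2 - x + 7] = 2*x - 1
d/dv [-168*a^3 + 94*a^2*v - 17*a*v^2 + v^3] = 94*a^2 - 34*a*v + 3*v^2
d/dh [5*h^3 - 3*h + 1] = 15*h^2 - 3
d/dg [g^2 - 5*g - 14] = 2*g - 5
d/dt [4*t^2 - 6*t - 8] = 8*t - 6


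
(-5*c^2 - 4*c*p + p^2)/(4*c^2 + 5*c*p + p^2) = (-5*c + p)/(4*c + p)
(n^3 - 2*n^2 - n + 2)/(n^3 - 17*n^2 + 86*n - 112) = (n^2 - 1)/(n^2 - 15*n + 56)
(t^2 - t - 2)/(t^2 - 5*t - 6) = (t - 2)/(t - 6)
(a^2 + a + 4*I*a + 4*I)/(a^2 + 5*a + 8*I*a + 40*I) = (a^2 + a*(1 + 4*I) + 4*I)/(a^2 + a*(5 + 8*I) + 40*I)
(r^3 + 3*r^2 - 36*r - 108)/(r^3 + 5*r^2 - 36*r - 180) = (r + 3)/(r + 5)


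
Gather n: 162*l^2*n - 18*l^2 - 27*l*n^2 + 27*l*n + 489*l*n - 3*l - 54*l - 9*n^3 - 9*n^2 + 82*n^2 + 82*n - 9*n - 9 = -18*l^2 - 57*l - 9*n^3 + n^2*(73 - 27*l) + n*(162*l^2 + 516*l + 73) - 9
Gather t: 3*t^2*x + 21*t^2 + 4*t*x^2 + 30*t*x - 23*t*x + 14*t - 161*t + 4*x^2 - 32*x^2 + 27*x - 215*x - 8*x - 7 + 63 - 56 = t^2*(3*x + 21) + t*(4*x^2 + 7*x - 147) - 28*x^2 - 196*x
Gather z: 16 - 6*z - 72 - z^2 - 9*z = -z^2 - 15*z - 56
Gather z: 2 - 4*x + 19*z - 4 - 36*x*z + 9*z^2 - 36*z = -4*x + 9*z^2 + z*(-36*x - 17) - 2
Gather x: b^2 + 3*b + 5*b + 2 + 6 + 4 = b^2 + 8*b + 12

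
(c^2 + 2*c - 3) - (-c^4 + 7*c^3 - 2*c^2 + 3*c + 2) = c^4 - 7*c^3 + 3*c^2 - c - 5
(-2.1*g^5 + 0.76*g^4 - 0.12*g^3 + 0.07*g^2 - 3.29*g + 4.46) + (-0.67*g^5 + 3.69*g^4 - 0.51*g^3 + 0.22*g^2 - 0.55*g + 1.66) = -2.77*g^5 + 4.45*g^4 - 0.63*g^3 + 0.29*g^2 - 3.84*g + 6.12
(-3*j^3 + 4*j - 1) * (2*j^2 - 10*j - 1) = -6*j^5 + 30*j^4 + 11*j^3 - 42*j^2 + 6*j + 1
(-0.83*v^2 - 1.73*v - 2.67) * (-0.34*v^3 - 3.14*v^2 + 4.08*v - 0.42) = 0.2822*v^5 + 3.1944*v^4 + 2.9536*v^3 + 1.674*v^2 - 10.167*v + 1.1214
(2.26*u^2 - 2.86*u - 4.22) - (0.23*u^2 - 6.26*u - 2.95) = 2.03*u^2 + 3.4*u - 1.27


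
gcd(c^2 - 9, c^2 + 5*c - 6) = 1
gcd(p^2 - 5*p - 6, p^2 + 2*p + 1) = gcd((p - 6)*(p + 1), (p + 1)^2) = p + 1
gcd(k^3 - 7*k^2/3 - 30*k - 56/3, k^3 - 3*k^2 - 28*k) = k^2 - 3*k - 28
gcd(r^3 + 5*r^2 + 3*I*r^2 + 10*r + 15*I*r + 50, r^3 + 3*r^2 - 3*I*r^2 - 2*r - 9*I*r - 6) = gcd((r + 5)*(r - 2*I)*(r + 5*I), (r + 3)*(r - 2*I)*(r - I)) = r - 2*I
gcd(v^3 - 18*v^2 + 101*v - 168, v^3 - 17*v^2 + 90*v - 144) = v^2 - 11*v + 24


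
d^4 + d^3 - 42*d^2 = d^2*(d - 6)*(d + 7)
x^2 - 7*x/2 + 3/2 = (x - 3)*(x - 1/2)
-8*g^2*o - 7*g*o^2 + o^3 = o*(-8*g + o)*(g + o)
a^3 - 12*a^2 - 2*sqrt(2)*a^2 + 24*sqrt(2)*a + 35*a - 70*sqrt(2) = (a - 7)*(a - 5)*(a - 2*sqrt(2))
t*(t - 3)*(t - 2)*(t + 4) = t^4 - t^3 - 14*t^2 + 24*t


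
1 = 1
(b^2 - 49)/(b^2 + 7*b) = (b - 7)/b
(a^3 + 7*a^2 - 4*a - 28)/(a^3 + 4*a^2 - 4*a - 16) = (a + 7)/(a + 4)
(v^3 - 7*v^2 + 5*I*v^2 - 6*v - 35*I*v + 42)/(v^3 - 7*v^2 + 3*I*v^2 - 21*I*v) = (v + 2*I)/v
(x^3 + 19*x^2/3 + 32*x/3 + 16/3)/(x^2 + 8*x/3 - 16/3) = (3*x^2 + 7*x + 4)/(3*x - 4)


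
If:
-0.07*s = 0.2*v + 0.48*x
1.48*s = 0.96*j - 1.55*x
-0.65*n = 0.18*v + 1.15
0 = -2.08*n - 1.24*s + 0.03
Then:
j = 0.136225952645209*x + 3.96752450980392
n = 0.571672500640314*x - 1.5197963800905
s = 2.57352941176471 - 0.958934517203108*x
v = -2.06437291897891*x - 0.900735294117647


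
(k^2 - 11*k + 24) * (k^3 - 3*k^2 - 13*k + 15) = k^5 - 14*k^4 + 44*k^3 + 86*k^2 - 477*k + 360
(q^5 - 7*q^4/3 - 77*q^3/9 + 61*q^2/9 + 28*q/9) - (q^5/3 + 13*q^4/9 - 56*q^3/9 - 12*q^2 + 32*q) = 2*q^5/3 - 34*q^4/9 - 7*q^3/3 + 169*q^2/9 - 260*q/9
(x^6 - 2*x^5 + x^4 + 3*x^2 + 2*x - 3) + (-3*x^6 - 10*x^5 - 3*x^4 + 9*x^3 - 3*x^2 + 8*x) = -2*x^6 - 12*x^5 - 2*x^4 + 9*x^3 + 10*x - 3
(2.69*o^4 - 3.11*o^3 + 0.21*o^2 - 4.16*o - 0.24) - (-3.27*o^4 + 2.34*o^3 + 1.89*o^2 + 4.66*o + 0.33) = 5.96*o^4 - 5.45*o^3 - 1.68*o^2 - 8.82*o - 0.57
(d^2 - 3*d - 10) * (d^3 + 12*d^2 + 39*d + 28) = d^5 + 9*d^4 - 7*d^3 - 209*d^2 - 474*d - 280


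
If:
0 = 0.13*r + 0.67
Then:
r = -5.15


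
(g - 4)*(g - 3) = g^2 - 7*g + 12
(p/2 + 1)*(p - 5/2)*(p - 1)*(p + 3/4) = p^4/2 - 3*p^3/8 - 45*p^2/16 + 13*p/16 + 15/8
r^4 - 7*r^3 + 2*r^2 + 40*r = r*(r - 5)*(r - 4)*(r + 2)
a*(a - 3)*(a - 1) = a^3 - 4*a^2 + 3*a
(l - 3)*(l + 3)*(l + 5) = l^3 + 5*l^2 - 9*l - 45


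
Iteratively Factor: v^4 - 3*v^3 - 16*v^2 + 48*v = (v)*(v^3 - 3*v^2 - 16*v + 48) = v*(v + 4)*(v^2 - 7*v + 12) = v*(v - 3)*(v + 4)*(v - 4)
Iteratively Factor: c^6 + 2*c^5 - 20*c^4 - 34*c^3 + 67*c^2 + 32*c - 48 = (c + 3)*(c^5 - c^4 - 17*c^3 + 17*c^2 + 16*c - 16) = (c - 1)*(c + 3)*(c^4 - 17*c^2 + 16) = (c - 1)^2*(c + 3)*(c^3 + c^2 - 16*c - 16) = (c - 1)^2*(c + 3)*(c + 4)*(c^2 - 3*c - 4) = (c - 4)*(c - 1)^2*(c + 3)*(c + 4)*(c + 1)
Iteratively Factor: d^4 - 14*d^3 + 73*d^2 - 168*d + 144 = (d - 4)*(d^3 - 10*d^2 + 33*d - 36) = (d - 4)^2*(d^2 - 6*d + 9) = (d - 4)^2*(d - 3)*(d - 3)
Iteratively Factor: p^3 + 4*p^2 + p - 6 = (p + 3)*(p^2 + p - 2) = (p + 2)*(p + 3)*(p - 1)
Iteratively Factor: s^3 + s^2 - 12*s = (s - 3)*(s^2 + 4*s) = s*(s - 3)*(s + 4)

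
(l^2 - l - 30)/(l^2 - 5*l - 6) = (l + 5)/(l + 1)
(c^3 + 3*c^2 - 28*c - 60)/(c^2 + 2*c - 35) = (c^2 + 8*c + 12)/(c + 7)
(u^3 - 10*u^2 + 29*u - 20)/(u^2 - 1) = (u^2 - 9*u + 20)/(u + 1)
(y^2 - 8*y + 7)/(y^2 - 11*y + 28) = (y - 1)/(y - 4)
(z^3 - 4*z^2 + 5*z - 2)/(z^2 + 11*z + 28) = (z^3 - 4*z^2 + 5*z - 2)/(z^2 + 11*z + 28)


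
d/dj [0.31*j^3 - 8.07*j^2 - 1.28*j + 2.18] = 0.93*j^2 - 16.14*j - 1.28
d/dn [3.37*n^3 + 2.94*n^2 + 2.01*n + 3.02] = 10.11*n^2 + 5.88*n + 2.01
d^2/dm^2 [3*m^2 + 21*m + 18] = 6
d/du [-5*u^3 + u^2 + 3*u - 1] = -15*u^2 + 2*u + 3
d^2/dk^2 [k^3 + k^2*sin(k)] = -k^2*sin(k) + 4*k*cos(k) + 6*k + 2*sin(k)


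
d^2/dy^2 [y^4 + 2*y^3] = 12*y*(y + 1)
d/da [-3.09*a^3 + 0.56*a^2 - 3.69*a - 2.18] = -9.27*a^2 + 1.12*a - 3.69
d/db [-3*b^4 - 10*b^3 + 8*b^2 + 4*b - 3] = -12*b^3 - 30*b^2 + 16*b + 4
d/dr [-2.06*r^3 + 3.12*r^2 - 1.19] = r*(6.24 - 6.18*r)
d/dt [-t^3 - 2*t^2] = t*(-3*t - 4)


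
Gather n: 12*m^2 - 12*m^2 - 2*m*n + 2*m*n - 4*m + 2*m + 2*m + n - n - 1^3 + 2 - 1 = 0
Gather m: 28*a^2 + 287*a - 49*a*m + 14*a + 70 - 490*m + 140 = 28*a^2 + 301*a + m*(-49*a - 490) + 210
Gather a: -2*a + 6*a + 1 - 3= 4*a - 2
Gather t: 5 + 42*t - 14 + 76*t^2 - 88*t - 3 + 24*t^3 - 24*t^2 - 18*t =24*t^3 + 52*t^2 - 64*t - 12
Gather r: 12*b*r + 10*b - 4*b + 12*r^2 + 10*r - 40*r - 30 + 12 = 6*b + 12*r^2 + r*(12*b - 30) - 18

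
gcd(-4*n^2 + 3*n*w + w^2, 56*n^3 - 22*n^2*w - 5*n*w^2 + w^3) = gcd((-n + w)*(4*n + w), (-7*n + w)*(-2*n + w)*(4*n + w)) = 4*n + w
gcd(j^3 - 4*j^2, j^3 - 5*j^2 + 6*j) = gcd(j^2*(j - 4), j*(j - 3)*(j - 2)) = j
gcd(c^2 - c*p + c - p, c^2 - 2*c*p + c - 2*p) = c + 1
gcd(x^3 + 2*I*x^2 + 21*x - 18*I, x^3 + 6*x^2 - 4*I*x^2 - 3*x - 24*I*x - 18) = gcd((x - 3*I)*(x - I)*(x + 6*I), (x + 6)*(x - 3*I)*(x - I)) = x^2 - 4*I*x - 3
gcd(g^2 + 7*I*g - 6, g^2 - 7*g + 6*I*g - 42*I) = g + 6*I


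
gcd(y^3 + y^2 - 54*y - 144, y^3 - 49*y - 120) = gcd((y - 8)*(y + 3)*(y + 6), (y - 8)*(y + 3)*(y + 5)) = y^2 - 5*y - 24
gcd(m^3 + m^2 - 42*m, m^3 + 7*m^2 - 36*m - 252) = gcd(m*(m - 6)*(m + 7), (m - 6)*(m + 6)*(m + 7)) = m^2 + m - 42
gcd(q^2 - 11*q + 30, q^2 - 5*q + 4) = 1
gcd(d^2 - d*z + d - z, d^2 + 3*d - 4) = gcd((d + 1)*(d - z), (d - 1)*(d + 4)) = 1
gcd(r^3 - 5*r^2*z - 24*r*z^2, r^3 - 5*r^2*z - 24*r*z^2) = -r^3 + 5*r^2*z + 24*r*z^2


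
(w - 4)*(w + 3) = w^2 - w - 12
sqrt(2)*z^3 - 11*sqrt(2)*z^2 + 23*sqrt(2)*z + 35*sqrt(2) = (z - 7)*(z - 5)*(sqrt(2)*z + sqrt(2))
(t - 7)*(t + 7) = t^2 - 49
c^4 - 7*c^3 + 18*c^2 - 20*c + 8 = (c - 2)^3*(c - 1)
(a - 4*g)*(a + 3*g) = a^2 - a*g - 12*g^2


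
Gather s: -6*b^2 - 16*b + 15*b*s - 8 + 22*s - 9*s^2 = -6*b^2 - 16*b - 9*s^2 + s*(15*b + 22) - 8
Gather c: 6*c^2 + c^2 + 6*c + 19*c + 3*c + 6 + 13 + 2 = 7*c^2 + 28*c + 21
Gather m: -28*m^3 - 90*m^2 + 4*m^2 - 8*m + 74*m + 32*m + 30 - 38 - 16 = -28*m^3 - 86*m^2 + 98*m - 24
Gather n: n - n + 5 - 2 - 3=0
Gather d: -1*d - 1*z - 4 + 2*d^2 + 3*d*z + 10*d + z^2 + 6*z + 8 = 2*d^2 + d*(3*z + 9) + z^2 + 5*z + 4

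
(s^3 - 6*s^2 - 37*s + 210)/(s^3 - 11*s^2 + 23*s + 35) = (s + 6)/(s + 1)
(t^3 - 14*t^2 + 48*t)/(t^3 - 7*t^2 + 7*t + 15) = t*(t^2 - 14*t + 48)/(t^3 - 7*t^2 + 7*t + 15)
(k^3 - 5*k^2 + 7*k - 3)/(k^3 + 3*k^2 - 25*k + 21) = (k - 1)/(k + 7)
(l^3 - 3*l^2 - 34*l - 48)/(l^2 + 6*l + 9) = (l^2 - 6*l - 16)/(l + 3)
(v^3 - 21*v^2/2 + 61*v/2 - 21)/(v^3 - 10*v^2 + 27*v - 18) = (v - 7/2)/(v - 3)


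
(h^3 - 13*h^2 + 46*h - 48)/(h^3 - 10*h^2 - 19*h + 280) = (h^2 - 5*h + 6)/(h^2 - 2*h - 35)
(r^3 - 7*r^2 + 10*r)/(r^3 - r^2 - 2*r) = (r - 5)/(r + 1)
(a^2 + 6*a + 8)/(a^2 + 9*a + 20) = (a + 2)/(a + 5)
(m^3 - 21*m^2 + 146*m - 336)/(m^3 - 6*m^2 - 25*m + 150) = (m^2 - 15*m + 56)/(m^2 - 25)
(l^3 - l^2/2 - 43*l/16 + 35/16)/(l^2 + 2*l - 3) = (l^2 + l/2 - 35/16)/(l + 3)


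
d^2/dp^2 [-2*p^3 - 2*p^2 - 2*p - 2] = -12*p - 4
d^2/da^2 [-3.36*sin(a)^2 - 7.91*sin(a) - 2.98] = 7.91*sin(a) - 6.72*cos(2*a)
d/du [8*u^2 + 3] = 16*u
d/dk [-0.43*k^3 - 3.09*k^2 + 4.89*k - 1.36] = -1.29*k^2 - 6.18*k + 4.89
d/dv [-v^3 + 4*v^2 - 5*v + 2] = -3*v^2 + 8*v - 5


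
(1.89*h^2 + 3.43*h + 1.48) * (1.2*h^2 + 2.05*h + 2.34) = 2.268*h^4 + 7.9905*h^3 + 13.2301*h^2 + 11.0602*h + 3.4632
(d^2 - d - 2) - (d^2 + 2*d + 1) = -3*d - 3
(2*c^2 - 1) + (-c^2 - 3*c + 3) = c^2 - 3*c + 2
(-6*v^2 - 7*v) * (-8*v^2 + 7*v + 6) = 48*v^4 + 14*v^3 - 85*v^2 - 42*v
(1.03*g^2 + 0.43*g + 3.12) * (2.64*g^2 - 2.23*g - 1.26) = 2.7192*g^4 - 1.1617*g^3 + 5.9801*g^2 - 7.4994*g - 3.9312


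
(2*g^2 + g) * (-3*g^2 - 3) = -6*g^4 - 3*g^3 - 6*g^2 - 3*g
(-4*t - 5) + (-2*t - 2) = -6*t - 7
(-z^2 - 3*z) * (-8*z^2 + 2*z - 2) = 8*z^4 + 22*z^3 - 4*z^2 + 6*z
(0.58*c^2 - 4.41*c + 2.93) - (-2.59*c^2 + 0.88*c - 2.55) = 3.17*c^2 - 5.29*c + 5.48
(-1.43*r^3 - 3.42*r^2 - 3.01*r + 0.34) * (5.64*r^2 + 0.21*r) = -8.0652*r^5 - 19.5891*r^4 - 17.6946*r^3 + 1.2855*r^2 + 0.0714*r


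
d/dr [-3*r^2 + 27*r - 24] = 27 - 6*r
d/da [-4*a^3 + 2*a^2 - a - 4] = -12*a^2 + 4*a - 1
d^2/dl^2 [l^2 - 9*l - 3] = 2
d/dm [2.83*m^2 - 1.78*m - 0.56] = 5.66*m - 1.78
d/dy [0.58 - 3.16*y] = -3.16000000000000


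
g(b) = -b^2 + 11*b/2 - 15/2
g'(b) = 11/2 - 2*b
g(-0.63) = -11.36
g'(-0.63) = 6.76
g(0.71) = -4.10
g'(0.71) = 4.08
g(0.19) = -6.49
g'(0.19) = 5.12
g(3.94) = -1.35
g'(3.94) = -2.38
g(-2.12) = -23.65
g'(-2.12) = 9.74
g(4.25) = -2.19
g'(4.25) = -3.00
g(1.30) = -2.04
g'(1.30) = 2.90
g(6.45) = -13.63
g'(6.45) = -7.40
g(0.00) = -7.50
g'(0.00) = 5.50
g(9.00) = -39.00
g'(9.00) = -12.50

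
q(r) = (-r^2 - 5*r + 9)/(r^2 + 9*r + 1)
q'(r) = (-2*r - 9)*(-r^2 - 5*r + 9)/(r^2 + 9*r + 1)^2 + (-2*r - 5)/(r^2 + 9*r + 1)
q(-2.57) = -0.98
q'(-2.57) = -0.25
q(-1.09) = -1.74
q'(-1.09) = -1.19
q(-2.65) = -0.96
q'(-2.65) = -0.24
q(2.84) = -0.38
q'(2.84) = -0.15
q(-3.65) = -0.75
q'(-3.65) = -0.19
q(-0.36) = -5.06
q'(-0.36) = -17.81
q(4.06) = -0.51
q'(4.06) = -0.08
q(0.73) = 0.59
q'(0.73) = -1.56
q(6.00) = -0.63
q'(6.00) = -0.04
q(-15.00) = -1.55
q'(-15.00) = -0.08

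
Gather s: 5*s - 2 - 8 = 5*s - 10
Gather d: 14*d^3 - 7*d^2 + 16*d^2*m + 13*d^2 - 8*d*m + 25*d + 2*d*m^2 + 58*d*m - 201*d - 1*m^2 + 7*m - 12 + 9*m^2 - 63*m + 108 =14*d^3 + d^2*(16*m + 6) + d*(2*m^2 + 50*m - 176) + 8*m^2 - 56*m + 96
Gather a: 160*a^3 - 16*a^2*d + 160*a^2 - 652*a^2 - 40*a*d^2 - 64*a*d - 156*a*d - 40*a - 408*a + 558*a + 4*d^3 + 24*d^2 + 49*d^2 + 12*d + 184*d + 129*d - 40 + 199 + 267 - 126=160*a^3 + a^2*(-16*d - 492) + a*(-40*d^2 - 220*d + 110) + 4*d^3 + 73*d^2 + 325*d + 300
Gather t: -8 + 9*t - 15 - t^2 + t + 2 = -t^2 + 10*t - 21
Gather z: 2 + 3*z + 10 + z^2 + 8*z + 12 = z^2 + 11*z + 24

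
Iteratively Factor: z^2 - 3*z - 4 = (z + 1)*(z - 4)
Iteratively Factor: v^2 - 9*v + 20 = (v - 5)*(v - 4)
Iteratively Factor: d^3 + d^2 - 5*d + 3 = (d - 1)*(d^2 + 2*d - 3) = (d - 1)^2*(d + 3)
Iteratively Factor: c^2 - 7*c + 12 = (c - 3)*(c - 4)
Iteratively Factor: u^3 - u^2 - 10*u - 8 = (u + 1)*(u^2 - 2*u - 8) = (u - 4)*(u + 1)*(u + 2)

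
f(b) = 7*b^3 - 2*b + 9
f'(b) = 21*b^2 - 2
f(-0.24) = 9.38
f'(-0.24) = -0.79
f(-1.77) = -26.28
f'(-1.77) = 63.79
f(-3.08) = -189.37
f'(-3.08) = 197.21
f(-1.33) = -4.81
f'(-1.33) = 35.15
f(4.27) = 545.44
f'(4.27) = 380.89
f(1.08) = 15.66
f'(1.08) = 22.49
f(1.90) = 53.21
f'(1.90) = 73.81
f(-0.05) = 9.10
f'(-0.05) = -1.95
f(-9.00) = -5076.00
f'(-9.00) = 1699.00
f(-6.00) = -1491.00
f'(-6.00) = 754.00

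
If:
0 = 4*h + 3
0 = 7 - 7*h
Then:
No Solution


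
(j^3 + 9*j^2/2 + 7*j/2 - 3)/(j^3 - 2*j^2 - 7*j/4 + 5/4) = 2*(j^2 + 5*j + 6)/(2*j^2 - 3*j - 5)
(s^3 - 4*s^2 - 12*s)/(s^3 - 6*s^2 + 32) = s*(s - 6)/(s^2 - 8*s + 16)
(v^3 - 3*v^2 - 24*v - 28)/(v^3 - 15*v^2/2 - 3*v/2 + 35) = 2*(v + 2)/(2*v - 5)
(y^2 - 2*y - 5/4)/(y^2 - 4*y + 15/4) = (2*y + 1)/(2*y - 3)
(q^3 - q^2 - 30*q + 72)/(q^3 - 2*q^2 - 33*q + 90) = (q - 4)/(q - 5)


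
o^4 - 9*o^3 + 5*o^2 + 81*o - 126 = (o - 7)*(o - 3)*(o - 2)*(o + 3)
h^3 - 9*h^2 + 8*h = h*(h - 8)*(h - 1)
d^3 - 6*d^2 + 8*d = d*(d - 4)*(d - 2)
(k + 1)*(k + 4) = k^2 + 5*k + 4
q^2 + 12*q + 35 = (q + 5)*(q + 7)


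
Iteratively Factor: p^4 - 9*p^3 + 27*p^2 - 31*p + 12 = (p - 1)*(p^3 - 8*p^2 + 19*p - 12) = (p - 3)*(p - 1)*(p^2 - 5*p + 4) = (p - 4)*(p - 3)*(p - 1)*(p - 1)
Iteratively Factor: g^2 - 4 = (g + 2)*(g - 2)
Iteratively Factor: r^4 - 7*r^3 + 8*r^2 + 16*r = (r)*(r^3 - 7*r^2 + 8*r + 16) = r*(r - 4)*(r^2 - 3*r - 4) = r*(r - 4)*(r + 1)*(r - 4)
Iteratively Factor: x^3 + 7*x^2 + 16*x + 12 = (x + 2)*(x^2 + 5*x + 6) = (x + 2)*(x + 3)*(x + 2)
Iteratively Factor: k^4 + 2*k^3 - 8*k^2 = (k)*(k^3 + 2*k^2 - 8*k) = k*(k + 4)*(k^2 - 2*k) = k*(k - 2)*(k + 4)*(k)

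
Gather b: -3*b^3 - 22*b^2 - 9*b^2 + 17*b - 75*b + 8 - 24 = -3*b^3 - 31*b^2 - 58*b - 16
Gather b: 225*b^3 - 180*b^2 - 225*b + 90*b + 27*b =225*b^3 - 180*b^2 - 108*b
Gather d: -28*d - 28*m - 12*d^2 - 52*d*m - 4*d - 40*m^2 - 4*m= -12*d^2 + d*(-52*m - 32) - 40*m^2 - 32*m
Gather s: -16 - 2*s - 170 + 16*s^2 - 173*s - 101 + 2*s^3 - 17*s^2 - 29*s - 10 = 2*s^3 - s^2 - 204*s - 297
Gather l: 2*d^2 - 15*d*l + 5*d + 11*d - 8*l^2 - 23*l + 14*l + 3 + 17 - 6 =2*d^2 + 16*d - 8*l^2 + l*(-15*d - 9) + 14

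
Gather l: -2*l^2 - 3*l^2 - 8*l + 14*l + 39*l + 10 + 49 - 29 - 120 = -5*l^2 + 45*l - 90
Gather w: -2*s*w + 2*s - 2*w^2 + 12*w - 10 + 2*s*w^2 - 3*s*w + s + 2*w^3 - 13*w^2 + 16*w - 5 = 3*s + 2*w^3 + w^2*(2*s - 15) + w*(28 - 5*s) - 15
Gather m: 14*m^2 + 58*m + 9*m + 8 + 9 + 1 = 14*m^2 + 67*m + 18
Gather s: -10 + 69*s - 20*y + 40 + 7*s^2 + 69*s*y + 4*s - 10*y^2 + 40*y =7*s^2 + s*(69*y + 73) - 10*y^2 + 20*y + 30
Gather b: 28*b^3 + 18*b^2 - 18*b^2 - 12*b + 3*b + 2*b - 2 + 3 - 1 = 28*b^3 - 7*b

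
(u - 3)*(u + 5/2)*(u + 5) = u^3 + 9*u^2/2 - 10*u - 75/2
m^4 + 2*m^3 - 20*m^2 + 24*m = m*(m - 2)^2*(m + 6)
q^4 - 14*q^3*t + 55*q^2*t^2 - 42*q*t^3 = q*(q - 7*t)*(q - 6*t)*(q - t)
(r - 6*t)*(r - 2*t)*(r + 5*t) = r^3 - 3*r^2*t - 28*r*t^2 + 60*t^3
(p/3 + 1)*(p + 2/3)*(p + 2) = p^3/3 + 17*p^2/9 + 28*p/9 + 4/3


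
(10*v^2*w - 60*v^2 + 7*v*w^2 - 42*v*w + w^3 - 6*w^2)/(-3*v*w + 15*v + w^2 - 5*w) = (-10*v^2*w + 60*v^2 - 7*v*w^2 + 42*v*w - w^3 + 6*w^2)/(3*v*w - 15*v - w^2 + 5*w)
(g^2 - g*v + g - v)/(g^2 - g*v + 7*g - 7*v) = (g + 1)/(g + 7)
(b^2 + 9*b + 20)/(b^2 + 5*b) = (b + 4)/b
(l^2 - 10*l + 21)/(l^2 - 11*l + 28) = (l - 3)/(l - 4)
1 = 1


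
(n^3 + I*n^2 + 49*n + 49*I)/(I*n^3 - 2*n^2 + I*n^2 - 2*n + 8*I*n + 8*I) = (-I*n^3 + n^2 - 49*I*n + 49)/(n^3 + n^2*(1 + 2*I) + 2*n*(4 + I) + 8)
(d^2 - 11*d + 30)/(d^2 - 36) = (d - 5)/(d + 6)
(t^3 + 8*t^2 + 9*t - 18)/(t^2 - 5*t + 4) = (t^2 + 9*t + 18)/(t - 4)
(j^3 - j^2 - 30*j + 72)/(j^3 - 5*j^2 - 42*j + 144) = (j - 4)/(j - 8)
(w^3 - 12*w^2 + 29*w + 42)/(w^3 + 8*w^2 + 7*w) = (w^2 - 13*w + 42)/(w*(w + 7))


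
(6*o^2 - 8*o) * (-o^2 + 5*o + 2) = -6*o^4 + 38*o^3 - 28*o^2 - 16*o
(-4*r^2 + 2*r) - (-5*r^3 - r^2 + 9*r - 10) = 5*r^3 - 3*r^2 - 7*r + 10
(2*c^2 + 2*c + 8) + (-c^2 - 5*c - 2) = c^2 - 3*c + 6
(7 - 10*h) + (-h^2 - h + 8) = -h^2 - 11*h + 15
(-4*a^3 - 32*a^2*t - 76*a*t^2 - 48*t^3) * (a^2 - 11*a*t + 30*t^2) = -4*a^5 + 12*a^4*t + 156*a^3*t^2 - 172*a^2*t^3 - 1752*a*t^4 - 1440*t^5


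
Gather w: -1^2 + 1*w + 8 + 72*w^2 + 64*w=72*w^2 + 65*w + 7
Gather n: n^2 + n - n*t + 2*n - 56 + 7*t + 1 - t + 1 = n^2 + n*(3 - t) + 6*t - 54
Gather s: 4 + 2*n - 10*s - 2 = 2*n - 10*s + 2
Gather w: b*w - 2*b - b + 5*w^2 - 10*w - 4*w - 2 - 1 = -3*b + 5*w^2 + w*(b - 14) - 3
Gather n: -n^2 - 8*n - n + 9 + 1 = -n^2 - 9*n + 10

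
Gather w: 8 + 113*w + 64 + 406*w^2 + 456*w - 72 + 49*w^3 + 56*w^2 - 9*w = 49*w^3 + 462*w^2 + 560*w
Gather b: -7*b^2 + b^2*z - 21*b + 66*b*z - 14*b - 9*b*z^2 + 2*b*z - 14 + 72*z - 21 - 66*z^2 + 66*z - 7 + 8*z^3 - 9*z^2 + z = b^2*(z - 7) + b*(-9*z^2 + 68*z - 35) + 8*z^3 - 75*z^2 + 139*z - 42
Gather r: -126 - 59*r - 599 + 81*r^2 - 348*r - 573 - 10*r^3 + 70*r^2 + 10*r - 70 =-10*r^3 + 151*r^2 - 397*r - 1368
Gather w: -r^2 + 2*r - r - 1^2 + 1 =-r^2 + r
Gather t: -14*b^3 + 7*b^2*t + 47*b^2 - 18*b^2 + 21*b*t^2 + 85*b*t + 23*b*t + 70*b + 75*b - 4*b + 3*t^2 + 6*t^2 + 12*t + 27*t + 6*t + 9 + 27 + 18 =-14*b^3 + 29*b^2 + 141*b + t^2*(21*b + 9) + t*(7*b^2 + 108*b + 45) + 54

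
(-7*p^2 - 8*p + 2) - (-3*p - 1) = -7*p^2 - 5*p + 3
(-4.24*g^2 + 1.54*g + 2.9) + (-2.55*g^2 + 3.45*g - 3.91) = -6.79*g^2 + 4.99*g - 1.01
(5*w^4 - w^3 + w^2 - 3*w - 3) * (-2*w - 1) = -10*w^5 - 3*w^4 - w^3 + 5*w^2 + 9*w + 3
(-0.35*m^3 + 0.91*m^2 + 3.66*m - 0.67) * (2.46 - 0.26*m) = 0.091*m^4 - 1.0976*m^3 + 1.287*m^2 + 9.1778*m - 1.6482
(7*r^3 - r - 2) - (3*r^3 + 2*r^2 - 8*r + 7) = 4*r^3 - 2*r^2 + 7*r - 9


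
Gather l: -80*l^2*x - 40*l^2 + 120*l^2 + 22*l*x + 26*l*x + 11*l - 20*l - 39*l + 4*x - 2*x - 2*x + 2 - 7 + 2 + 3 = l^2*(80 - 80*x) + l*(48*x - 48)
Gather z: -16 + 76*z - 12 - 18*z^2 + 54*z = -18*z^2 + 130*z - 28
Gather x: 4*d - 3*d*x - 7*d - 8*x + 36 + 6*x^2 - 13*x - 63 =-3*d + 6*x^2 + x*(-3*d - 21) - 27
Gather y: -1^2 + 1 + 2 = 2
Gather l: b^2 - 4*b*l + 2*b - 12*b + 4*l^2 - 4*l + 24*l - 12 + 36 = b^2 - 10*b + 4*l^2 + l*(20 - 4*b) + 24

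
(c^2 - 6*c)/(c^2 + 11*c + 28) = c*(c - 6)/(c^2 + 11*c + 28)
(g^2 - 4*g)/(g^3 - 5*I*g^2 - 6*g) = (4 - g)/(-g^2 + 5*I*g + 6)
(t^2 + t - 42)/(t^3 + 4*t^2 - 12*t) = (t^2 + t - 42)/(t*(t^2 + 4*t - 12))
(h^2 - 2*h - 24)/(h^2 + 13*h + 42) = (h^2 - 2*h - 24)/(h^2 + 13*h + 42)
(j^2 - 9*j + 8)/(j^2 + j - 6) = (j^2 - 9*j + 8)/(j^2 + j - 6)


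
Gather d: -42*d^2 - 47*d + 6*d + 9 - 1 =-42*d^2 - 41*d + 8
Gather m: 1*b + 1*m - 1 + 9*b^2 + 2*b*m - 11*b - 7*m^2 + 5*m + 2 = 9*b^2 - 10*b - 7*m^2 + m*(2*b + 6) + 1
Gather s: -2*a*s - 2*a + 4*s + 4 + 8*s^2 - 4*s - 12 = -2*a*s - 2*a + 8*s^2 - 8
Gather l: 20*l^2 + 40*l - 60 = 20*l^2 + 40*l - 60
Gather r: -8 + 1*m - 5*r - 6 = m - 5*r - 14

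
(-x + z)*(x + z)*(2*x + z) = -2*x^3 - x^2*z + 2*x*z^2 + z^3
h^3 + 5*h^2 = h^2*(h + 5)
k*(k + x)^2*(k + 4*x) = k^4 + 6*k^3*x + 9*k^2*x^2 + 4*k*x^3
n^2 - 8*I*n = n*(n - 8*I)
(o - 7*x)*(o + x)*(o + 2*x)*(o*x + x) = o^4*x - 4*o^3*x^2 + o^3*x - 19*o^2*x^3 - 4*o^2*x^2 - 14*o*x^4 - 19*o*x^3 - 14*x^4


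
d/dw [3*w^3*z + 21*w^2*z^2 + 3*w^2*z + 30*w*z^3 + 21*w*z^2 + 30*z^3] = 3*z*(3*w^2 + 14*w*z + 2*w + 10*z^2 + 7*z)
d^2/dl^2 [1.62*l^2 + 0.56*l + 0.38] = 3.24000000000000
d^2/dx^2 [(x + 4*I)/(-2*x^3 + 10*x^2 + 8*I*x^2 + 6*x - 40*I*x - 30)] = (-(x + 4*I)*(-3*x^2 + 10*x + 8*I*x + 3 - 20*I)^2 + (3*x^2 - 10*x - 8*I*x - (x + 4*I)*(-3*x + 5 + 4*I) - 3 + 20*I)*(x^3 - 5*x^2 - 4*I*x^2 - 3*x + 20*I*x + 15))/(x^3 - 5*x^2 - 4*I*x^2 - 3*x + 20*I*x + 15)^3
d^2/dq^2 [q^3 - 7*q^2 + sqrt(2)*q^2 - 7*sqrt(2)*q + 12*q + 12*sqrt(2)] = 6*q - 14 + 2*sqrt(2)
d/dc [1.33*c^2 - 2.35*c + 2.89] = 2.66*c - 2.35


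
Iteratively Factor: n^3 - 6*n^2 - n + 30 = (n - 5)*(n^2 - n - 6) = (n - 5)*(n + 2)*(n - 3)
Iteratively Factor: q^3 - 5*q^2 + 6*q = (q - 3)*(q^2 - 2*q) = (q - 3)*(q - 2)*(q)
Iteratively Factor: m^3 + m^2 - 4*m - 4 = (m + 2)*(m^2 - m - 2) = (m - 2)*(m + 2)*(m + 1)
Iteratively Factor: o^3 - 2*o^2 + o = (o - 1)*(o^2 - o) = o*(o - 1)*(o - 1)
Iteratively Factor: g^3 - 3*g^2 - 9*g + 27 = (g - 3)*(g^2 - 9) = (g - 3)*(g + 3)*(g - 3)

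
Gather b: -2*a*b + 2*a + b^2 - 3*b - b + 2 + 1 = 2*a + b^2 + b*(-2*a - 4) + 3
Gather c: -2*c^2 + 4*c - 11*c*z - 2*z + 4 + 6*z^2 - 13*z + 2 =-2*c^2 + c*(4 - 11*z) + 6*z^2 - 15*z + 6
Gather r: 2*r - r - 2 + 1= r - 1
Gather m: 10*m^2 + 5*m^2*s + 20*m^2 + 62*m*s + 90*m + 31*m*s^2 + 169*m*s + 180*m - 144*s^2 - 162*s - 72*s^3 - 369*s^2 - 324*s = m^2*(5*s + 30) + m*(31*s^2 + 231*s + 270) - 72*s^3 - 513*s^2 - 486*s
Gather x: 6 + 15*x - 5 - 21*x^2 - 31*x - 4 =-21*x^2 - 16*x - 3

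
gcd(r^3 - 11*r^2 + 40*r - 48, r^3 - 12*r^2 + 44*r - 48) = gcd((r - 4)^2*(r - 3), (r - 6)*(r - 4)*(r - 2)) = r - 4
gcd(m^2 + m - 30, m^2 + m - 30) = m^2 + m - 30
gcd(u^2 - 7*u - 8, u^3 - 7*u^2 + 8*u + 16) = u + 1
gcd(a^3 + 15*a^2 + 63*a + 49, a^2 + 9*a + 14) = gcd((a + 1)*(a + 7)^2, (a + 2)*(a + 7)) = a + 7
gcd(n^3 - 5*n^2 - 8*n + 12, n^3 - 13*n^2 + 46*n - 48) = 1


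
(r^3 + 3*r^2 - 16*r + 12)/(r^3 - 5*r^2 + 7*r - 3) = (r^2 + 4*r - 12)/(r^2 - 4*r + 3)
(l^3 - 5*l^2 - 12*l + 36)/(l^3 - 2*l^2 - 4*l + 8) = (l^2 - 3*l - 18)/(l^2 - 4)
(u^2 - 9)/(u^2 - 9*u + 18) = (u + 3)/(u - 6)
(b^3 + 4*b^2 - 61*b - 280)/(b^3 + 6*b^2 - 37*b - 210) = (b - 8)/(b - 6)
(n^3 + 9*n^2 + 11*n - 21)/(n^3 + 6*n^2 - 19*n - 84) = (n - 1)/(n - 4)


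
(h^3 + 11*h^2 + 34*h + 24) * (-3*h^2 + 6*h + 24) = -3*h^5 - 27*h^4 - 12*h^3 + 396*h^2 + 960*h + 576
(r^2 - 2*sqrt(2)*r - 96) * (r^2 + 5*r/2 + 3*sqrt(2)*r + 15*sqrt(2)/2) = r^4 + sqrt(2)*r^3 + 5*r^3/2 - 108*r^2 + 5*sqrt(2)*r^2/2 - 288*sqrt(2)*r - 270*r - 720*sqrt(2)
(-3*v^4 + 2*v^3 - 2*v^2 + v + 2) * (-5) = 15*v^4 - 10*v^3 + 10*v^2 - 5*v - 10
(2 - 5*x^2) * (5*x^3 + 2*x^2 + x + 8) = -25*x^5 - 10*x^4 + 5*x^3 - 36*x^2 + 2*x + 16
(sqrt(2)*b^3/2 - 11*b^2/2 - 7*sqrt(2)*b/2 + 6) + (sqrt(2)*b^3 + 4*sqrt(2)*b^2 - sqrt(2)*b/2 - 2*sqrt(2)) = 3*sqrt(2)*b^3/2 - 11*b^2/2 + 4*sqrt(2)*b^2 - 4*sqrt(2)*b - 2*sqrt(2) + 6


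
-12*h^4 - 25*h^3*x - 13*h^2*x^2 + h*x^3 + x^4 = (-4*h + x)*(h + x)^2*(3*h + x)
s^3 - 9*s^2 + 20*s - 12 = (s - 6)*(s - 2)*(s - 1)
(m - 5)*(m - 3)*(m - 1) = m^3 - 9*m^2 + 23*m - 15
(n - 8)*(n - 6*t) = n^2 - 6*n*t - 8*n + 48*t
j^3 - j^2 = j^2*(j - 1)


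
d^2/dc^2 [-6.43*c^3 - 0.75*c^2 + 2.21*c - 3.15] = -38.58*c - 1.5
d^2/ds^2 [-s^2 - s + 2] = -2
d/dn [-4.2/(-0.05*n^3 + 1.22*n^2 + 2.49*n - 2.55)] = (-0.63*n^2 + 10.248*n + 10.458)/(0.05*n^3 - 1.22*n^2 - 2.49*n + 2.55)^2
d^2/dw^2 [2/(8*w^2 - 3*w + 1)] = 4*(-64*w^2 + 24*w + (16*w - 3)^2 - 8)/(8*w^2 - 3*w + 1)^3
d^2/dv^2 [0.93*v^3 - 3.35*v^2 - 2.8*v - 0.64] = 5.58*v - 6.7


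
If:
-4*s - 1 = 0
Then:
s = -1/4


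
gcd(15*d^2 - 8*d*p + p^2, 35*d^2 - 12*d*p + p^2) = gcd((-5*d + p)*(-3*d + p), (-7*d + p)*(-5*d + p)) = -5*d + p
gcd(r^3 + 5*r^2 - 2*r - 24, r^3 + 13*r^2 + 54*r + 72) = r^2 + 7*r + 12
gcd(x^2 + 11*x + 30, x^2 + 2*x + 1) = 1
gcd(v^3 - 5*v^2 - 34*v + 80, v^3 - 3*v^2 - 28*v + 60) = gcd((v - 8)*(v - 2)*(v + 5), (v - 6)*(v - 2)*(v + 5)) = v^2 + 3*v - 10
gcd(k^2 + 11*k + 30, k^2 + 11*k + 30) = k^2 + 11*k + 30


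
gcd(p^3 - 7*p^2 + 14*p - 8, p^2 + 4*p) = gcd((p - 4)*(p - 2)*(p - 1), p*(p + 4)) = 1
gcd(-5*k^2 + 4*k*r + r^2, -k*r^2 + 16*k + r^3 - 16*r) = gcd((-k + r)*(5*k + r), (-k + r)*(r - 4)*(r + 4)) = -k + r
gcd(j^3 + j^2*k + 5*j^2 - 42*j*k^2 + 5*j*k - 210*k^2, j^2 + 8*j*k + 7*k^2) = j + 7*k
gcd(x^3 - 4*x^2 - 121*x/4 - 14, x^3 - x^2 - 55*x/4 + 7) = x + 7/2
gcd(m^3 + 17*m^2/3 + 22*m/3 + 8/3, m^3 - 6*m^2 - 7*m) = m + 1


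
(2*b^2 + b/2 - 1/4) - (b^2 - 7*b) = b^2 + 15*b/2 - 1/4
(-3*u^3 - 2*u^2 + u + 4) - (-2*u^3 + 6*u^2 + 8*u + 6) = -u^3 - 8*u^2 - 7*u - 2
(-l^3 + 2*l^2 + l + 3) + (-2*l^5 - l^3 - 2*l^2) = -2*l^5 - 2*l^3 + l + 3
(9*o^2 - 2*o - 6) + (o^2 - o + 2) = 10*o^2 - 3*o - 4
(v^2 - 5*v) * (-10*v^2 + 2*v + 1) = -10*v^4 + 52*v^3 - 9*v^2 - 5*v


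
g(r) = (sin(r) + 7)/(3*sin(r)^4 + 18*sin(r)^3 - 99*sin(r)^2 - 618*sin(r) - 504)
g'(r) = (sin(r) + 7)*(-12*sin(r)^3*cos(r) - 54*sin(r)^2*cos(r) + 198*sin(r)*cos(r) + 618*cos(r))/(3*sin(r)^4 + 18*sin(r)^3 - 99*sin(r)^2 - 618*sin(r) - 504)^2 + cos(r)/(3*sin(r)^4 + 18*sin(r)^3 - 99*sin(r)^2 - 618*sin(r) - 504) = (-3*sin(r)^2 + 2*sin(r) + 26)*cos(r)/(3*(sin(r) - 6)^2*(sin(r) + 1)^2*(sin(r) + 4)^2)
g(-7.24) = -0.08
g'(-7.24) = 0.27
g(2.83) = -0.01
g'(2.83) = -0.01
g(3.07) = -0.01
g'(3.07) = -0.01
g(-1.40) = -1.09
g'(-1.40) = 12.74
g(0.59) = -0.01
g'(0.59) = 0.00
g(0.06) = -0.01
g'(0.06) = 0.01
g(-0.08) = -0.02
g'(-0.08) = 0.02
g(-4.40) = -0.01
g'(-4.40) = -0.00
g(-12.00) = -0.00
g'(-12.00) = 0.01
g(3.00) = -0.01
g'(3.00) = -0.01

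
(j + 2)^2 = j^2 + 4*j + 4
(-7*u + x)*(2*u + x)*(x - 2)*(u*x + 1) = -14*u^3*x^2 + 28*u^3*x - 5*u^2*x^3 + 10*u^2*x^2 - 14*u^2*x + 28*u^2 + u*x^4 - 2*u*x^3 - 5*u*x^2 + 10*u*x + x^3 - 2*x^2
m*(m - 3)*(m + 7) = m^3 + 4*m^2 - 21*m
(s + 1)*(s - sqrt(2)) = s^2 - sqrt(2)*s + s - sqrt(2)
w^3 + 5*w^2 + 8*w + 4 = (w + 1)*(w + 2)^2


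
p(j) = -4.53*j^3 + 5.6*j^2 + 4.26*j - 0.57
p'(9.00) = -995.73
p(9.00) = -2811.00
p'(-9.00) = -1197.33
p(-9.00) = 3717.06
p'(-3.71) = -224.35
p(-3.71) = 292.03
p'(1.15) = -0.83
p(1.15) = 4.85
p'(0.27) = 6.29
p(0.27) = 0.90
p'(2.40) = -47.14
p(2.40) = -20.71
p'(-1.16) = -27.02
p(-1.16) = 9.09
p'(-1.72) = -55.21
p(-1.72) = 31.72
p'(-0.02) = 4.03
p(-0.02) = -0.65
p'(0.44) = 6.56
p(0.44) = 2.00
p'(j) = -13.59*j^2 + 11.2*j + 4.26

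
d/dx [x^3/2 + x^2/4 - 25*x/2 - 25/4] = 3*x^2/2 + x/2 - 25/2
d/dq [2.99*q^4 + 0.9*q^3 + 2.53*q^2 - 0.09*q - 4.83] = 11.96*q^3 + 2.7*q^2 + 5.06*q - 0.09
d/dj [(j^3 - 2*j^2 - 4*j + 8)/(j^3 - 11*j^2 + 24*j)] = (-9*j^4 + 56*j^3 - 116*j^2 + 176*j - 192)/(j^2*(j^4 - 22*j^3 + 169*j^2 - 528*j + 576))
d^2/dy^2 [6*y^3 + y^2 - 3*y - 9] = 36*y + 2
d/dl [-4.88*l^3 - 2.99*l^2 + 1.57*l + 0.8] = -14.64*l^2 - 5.98*l + 1.57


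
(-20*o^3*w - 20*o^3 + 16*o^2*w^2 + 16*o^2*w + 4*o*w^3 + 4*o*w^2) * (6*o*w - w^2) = -120*o^4*w^2 - 120*o^4*w + 116*o^3*w^3 + 116*o^3*w^2 + 8*o^2*w^4 + 8*o^2*w^3 - 4*o*w^5 - 4*o*w^4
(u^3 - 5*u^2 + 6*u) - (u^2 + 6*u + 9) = u^3 - 6*u^2 - 9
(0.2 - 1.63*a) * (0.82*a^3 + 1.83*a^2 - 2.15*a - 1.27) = -1.3366*a^4 - 2.8189*a^3 + 3.8705*a^2 + 1.6401*a - 0.254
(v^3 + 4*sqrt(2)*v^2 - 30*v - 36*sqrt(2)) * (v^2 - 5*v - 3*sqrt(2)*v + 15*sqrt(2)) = v^5 - 5*v^4 + sqrt(2)*v^4 - 54*v^3 - 5*sqrt(2)*v^3 + 54*sqrt(2)*v^2 + 270*v^2 - 270*sqrt(2)*v + 216*v - 1080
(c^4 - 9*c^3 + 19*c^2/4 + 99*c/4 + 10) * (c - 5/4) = c^5 - 41*c^4/4 + 16*c^3 + 301*c^2/16 - 335*c/16 - 25/2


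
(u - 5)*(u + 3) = u^2 - 2*u - 15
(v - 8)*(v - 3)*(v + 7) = v^3 - 4*v^2 - 53*v + 168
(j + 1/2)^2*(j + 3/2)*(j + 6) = j^4 + 17*j^3/2 + 67*j^2/4 + 87*j/8 + 9/4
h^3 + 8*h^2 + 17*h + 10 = (h + 1)*(h + 2)*(h + 5)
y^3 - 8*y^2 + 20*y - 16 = (y - 4)*(y - 2)^2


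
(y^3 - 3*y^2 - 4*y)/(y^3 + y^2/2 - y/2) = 2*(y - 4)/(2*y - 1)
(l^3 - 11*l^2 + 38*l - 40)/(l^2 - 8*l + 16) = (l^2 - 7*l + 10)/(l - 4)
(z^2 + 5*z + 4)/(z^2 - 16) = (z + 1)/(z - 4)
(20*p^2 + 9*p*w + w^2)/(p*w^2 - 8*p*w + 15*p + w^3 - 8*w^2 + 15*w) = (20*p^2 + 9*p*w + w^2)/(p*w^2 - 8*p*w + 15*p + w^3 - 8*w^2 + 15*w)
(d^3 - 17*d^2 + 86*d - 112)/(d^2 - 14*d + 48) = (d^2 - 9*d + 14)/(d - 6)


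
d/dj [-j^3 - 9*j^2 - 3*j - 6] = -3*j^2 - 18*j - 3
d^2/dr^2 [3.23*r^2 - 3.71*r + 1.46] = 6.46000000000000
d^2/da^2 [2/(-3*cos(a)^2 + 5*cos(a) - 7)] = 2*(-36*sin(a)^4 - 41*sin(a)^2 - 365*cos(a)/4 + 45*cos(3*a)/4 + 85)/(3*sin(a)^2 + 5*cos(a) - 10)^3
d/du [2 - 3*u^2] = -6*u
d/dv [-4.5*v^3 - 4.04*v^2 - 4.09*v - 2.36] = -13.5*v^2 - 8.08*v - 4.09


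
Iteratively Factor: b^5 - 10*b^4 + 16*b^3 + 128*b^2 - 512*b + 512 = (b - 4)*(b^4 - 6*b^3 - 8*b^2 + 96*b - 128) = (b - 4)*(b - 2)*(b^3 - 4*b^2 - 16*b + 64) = (b - 4)^2*(b - 2)*(b^2 - 16) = (b - 4)^2*(b - 2)*(b + 4)*(b - 4)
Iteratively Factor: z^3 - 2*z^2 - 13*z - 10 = (z + 1)*(z^2 - 3*z - 10) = (z + 1)*(z + 2)*(z - 5)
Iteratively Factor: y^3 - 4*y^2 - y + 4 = (y - 1)*(y^2 - 3*y - 4) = (y - 1)*(y + 1)*(y - 4)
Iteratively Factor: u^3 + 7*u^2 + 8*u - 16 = (u + 4)*(u^2 + 3*u - 4) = (u + 4)^2*(u - 1)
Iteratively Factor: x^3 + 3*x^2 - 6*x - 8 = (x + 1)*(x^2 + 2*x - 8) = (x - 2)*(x + 1)*(x + 4)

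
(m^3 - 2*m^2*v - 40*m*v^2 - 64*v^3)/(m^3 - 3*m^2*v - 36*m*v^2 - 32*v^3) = (m + 2*v)/(m + v)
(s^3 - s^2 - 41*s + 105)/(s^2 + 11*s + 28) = (s^2 - 8*s + 15)/(s + 4)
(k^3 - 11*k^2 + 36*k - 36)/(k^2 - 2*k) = k - 9 + 18/k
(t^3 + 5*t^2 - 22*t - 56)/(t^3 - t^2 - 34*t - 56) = (t^2 + 3*t - 28)/(t^2 - 3*t - 28)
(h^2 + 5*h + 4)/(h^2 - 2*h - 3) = (h + 4)/(h - 3)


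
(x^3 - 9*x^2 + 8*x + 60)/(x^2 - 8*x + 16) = (x^3 - 9*x^2 + 8*x + 60)/(x^2 - 8*x + 16)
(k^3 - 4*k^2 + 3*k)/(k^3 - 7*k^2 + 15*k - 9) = k/(k - 3)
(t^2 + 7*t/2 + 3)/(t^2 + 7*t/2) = (2*t^2 + 7*t + 6)/(t*(2*t + 7))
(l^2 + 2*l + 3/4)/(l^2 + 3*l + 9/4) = (2*l + 1)/(2*l + 3)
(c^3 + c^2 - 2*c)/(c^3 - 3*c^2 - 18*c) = (-c^2 - c + 2)/(-c^2 + 3*c + 18)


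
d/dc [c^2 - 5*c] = 2*c - 5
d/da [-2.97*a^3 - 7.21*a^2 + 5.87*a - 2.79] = -8.91*a^2 - 14.42*a + 5.87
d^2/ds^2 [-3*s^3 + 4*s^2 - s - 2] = 8 - 18*s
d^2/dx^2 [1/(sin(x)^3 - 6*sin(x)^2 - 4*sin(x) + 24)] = (-9*sin(x)^6 + 66*sin(x)^5 - 124*sin(x)^4 + 48*sin(x)^3 - 400*sin(x)^2 - 96*sin(x) + 320)/(sin(x)^3 - 6*sin(x)^2 - 4*sin(x) + 24)^3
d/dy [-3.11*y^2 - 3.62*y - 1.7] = -6.22*y - 3.62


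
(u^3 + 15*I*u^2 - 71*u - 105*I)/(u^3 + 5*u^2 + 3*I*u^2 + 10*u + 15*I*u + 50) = (u^2 + 10*I*u - 21)/(u^2 + u*(5 - 2*I) - 10*I)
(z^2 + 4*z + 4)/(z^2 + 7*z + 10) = (z + 2)/(z + 5)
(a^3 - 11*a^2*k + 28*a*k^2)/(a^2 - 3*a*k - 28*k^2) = a*(a - 4*k)/(a + 4*k)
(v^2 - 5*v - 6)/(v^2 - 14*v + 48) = (v + 1)/(v - 8)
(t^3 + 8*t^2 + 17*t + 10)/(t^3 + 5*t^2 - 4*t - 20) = (t + 1)/(t - 2)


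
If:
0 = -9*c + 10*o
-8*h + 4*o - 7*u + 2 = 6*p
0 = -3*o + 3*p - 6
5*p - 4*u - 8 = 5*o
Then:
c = 10*p/9 - 20/9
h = -p/4 - 19/16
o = p - 2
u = 1/2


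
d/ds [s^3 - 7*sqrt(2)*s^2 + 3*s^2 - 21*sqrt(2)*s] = 3*s^2 - 14*sqrt(2)*s + 6*s - 21*sqrt(2)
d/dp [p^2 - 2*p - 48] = 2*p - 2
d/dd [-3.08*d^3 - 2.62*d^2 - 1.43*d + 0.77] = -9.24*d^2 - 5.24*d - 1.43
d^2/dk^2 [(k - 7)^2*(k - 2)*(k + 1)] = 12*k^2 - 90*k + 122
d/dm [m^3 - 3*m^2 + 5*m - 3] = 3*m^2 - 6*m + 5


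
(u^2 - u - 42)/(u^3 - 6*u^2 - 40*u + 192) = (u - 7)/(u^2 - 12*u + 32)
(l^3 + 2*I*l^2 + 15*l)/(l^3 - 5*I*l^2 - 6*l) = (l + 5*I)/(l - 2*I)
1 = 1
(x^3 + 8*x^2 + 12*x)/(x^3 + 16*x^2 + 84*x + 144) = x*(x + 2)/(x^2 + 10*x + 24)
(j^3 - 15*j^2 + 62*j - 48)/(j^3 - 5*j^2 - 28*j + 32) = (j - 6)/(j + 4)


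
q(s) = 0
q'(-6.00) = 0.00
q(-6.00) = 0.00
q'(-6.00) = 0.00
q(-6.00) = 0.00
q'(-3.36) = 0.00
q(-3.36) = 0.00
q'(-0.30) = 0.00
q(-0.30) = 0.00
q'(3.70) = 0.00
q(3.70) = 0.00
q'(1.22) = 0.00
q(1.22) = 0.00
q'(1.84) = 0.00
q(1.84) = 0.00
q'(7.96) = 0.00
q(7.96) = 0.00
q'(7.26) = 0.00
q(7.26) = 0.00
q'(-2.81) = 0.00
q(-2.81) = 0.00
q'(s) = 0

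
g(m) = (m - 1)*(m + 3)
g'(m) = 2*m + 2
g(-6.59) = 27.25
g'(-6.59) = -11.18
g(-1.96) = -3.08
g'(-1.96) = -1.92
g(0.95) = -0.20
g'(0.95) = 3.90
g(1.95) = 4.70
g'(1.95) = 5.90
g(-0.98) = -4.00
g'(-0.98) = 0.04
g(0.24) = -2.46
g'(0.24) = 2.48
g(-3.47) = 2.10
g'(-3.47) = -4.94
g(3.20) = 13.64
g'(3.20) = 8.40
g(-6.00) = 21.00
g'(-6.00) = -10.00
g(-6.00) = 21.00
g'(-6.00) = -10.00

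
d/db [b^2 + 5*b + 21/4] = 2*b + 5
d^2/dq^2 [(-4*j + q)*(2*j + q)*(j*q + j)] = 2*j*(-2*j + 3*q + 1)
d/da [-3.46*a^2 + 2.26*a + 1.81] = 2.26 - 6.92*a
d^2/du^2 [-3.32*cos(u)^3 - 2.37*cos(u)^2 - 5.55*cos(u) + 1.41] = 8.04*cos(u) + 4.74*cos(2*u) + 7.47*cos(3*u)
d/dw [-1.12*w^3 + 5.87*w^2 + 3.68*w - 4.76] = -3.36*w^2 + 11.74*w + 3.68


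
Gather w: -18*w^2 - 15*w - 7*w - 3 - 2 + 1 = -18*w^2 - 22*w - 4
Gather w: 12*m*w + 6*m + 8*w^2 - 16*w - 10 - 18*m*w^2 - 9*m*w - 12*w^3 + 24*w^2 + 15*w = 6*m - 12*w^3 + w^2*(32 - 18*m) + w*(3*m - 1) - 10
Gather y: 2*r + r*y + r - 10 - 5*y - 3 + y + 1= 3*r + y*(r - 4) - 12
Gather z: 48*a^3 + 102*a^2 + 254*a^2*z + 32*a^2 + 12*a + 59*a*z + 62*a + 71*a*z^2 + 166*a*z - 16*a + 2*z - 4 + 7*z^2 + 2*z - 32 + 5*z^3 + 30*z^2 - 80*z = 48*a^3 + 134*a^2 + 58*a + 5*z^3 + z^2*(71*a + 37) + z*(254*a^2 + 225*a - 76) - 36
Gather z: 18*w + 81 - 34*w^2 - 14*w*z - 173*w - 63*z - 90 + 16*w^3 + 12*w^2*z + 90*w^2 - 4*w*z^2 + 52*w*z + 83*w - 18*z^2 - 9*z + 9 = 16*w^3 + 56*w^2 - 72*w + z^2*(-4*w - 18) + z*(12*w^2 + 38*w - 72)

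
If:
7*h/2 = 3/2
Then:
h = 3/7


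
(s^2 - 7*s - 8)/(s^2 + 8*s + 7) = (s - 8)/(s + 7)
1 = 1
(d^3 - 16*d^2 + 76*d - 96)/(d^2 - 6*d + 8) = (d^2 - 14*d + 48)/(d - 4)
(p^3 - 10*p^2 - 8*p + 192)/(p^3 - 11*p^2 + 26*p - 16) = (p^2 - 2*p - 24)/(p^2 - 3*p + 2)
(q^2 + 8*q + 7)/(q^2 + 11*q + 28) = (q + 1)/(q + 4)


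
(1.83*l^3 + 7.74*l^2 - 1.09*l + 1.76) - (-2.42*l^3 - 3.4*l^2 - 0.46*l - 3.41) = 4.25*l^3 + 11.14*l^2 - 0.63*l + 5.17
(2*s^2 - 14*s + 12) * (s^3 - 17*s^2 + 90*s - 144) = 2*s^5 - 48*s^4 + 430*s^3 - 1752*s^2 + 3096*s - 1728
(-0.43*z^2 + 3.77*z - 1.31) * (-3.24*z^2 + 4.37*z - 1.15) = 1.3932*z^4 - 14.0939*z^3 + 21.2138*z^2 - 10.0602*z + 1.5065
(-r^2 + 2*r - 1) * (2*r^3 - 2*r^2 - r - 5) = -2*r^5 + 6*r^4 - 5*r^3 + 5*r^2 - 9*r + 5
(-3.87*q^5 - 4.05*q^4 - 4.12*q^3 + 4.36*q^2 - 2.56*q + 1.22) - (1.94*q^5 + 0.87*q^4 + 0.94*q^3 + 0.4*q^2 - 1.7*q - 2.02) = -5.81*q^5 - 4.92*q^4 - 5.06*q^3 + 3.96*q^2 - 0.86*q + 3.24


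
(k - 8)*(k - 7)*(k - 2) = k^3 - 17*k^2 + 86*k - 112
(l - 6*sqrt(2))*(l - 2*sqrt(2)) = l^2 - 8*sqrt(2)*l + 24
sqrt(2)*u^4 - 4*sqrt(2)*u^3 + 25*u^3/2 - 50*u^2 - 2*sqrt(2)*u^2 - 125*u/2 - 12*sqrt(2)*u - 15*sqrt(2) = (u - 5)*(u + 1)*(u + 6*sqrt(2))*(sqrt(2)*u + 1/2)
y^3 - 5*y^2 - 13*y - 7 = (y - 7)*(y + 1)^2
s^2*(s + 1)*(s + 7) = s^4 + 8*s^3 + 7*s^2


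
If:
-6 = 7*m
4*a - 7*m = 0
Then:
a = -3/2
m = -6/7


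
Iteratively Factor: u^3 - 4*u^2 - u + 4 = (u - 1)*(u^2 - 3*u - 4) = (u - 4)*(u - 1)*(u + 1)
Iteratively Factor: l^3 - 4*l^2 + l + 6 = (l - 3)*(l^2 - l - 2) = (l - 3)*(l - 2)*(l + 1)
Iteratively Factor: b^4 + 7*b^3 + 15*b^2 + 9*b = (b + 3)*(b^3 + 4*b^2 + 3*b) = (b + 1)*(b + 3)*(b^2 + 3*b) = b*(b + 1)*(b + 3)*(b + 3)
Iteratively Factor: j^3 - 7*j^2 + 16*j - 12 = (j - 2)*(j^2 - 5*j + 6) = (j - 3)*(j - 2)*(j - 2)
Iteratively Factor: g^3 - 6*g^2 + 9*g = (g - 3)*(g^2 - 3*g) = (g - 3)^2*(g)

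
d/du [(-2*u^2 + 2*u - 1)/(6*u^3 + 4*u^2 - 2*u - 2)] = (6*u^4 - 12*u^3 + 7*u^2 + 8*u - 3)/(2*(9*u^6 + 12*u^5 - 2*u^4 - 10*u^3 - 3*u^2 + 2*u + 1))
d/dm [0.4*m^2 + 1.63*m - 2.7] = 0.8*m + 1.63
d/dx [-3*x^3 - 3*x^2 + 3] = 3*x*(-3*x - 2)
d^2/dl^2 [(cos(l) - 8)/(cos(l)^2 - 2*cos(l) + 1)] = (65*cos(l)/4 + 14*cos(2*l) - cos(3*l)/4 - 30)/(cos(l) - 1)^4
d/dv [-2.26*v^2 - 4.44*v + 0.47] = -4.52*v - 4.44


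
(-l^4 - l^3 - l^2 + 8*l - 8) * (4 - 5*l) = 5*l^5 + l^4 + l^3 - 44*l^2 + 72*l - 32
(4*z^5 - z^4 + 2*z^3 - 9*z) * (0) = 0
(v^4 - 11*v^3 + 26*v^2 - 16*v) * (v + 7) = v^5 - 4*v^4 - 51*v^3 + 166*v^2 - 112*v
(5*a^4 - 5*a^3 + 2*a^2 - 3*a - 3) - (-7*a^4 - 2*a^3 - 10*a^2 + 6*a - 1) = 12*a^4 - 3*a^3 + 12*a^2 - 9*a - 2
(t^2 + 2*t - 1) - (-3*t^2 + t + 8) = 4*t^2 + t - 9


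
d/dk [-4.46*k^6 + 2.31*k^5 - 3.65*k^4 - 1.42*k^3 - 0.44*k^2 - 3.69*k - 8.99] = -26.76*k^5 + 11.55*k^4 - 14.6*k^3 - 4.26*k^2 - 0.88*k - 3.69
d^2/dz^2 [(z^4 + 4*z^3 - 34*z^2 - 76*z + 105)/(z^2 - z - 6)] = 2*(z^6 - 3*z^5 - 15*z^4 - 34*z^3 - 9*z^2 - 1251*z - 33)/(z^6 - 3*z^5 - 15*z^4 + 35*z^3 + 90*z^2 - 108*z - 216)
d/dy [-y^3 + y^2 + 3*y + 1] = -3*y^2 + 2*y + 3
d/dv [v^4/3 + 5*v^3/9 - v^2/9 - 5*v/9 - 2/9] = 4*v^3/3 + 5*v^2/3 - 2*v/9 - 5/9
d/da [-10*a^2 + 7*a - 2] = 7 - 20*a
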